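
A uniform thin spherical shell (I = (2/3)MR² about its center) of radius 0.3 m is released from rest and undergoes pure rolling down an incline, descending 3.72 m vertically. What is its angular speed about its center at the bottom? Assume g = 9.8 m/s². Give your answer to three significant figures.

ω ≈ 22.0 rad/s

For this body I = (2/3)MR², i.e. k = I/(MR²) = 2/3.
Since it rolls without slipping, ω = v/R and KE = ½Mv² + ½Iω² = ½(1+k)Mv² = (5/6)Mv².
Energy conservation Mgh = ½(1+k)Mv² gives v = √(2gh/(1+k)) = √(2 × 9.8 × 3.72 / 1.667) = 6.614 m/s.
Then ω = v/R = 6.614 / 0.3 ≈ 22.0 rad/s.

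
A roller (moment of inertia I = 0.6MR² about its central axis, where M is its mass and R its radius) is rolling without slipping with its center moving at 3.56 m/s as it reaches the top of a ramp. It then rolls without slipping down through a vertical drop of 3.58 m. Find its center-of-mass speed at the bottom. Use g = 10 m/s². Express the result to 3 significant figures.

With I = 0.6MR², the ratio k = I/(MR²) is 0.6.
The rolling condition ω = v/R makes the rotational term ½I(v/R)² = ½kMv², so KE_total = ½(1+k)Mv² = (4/5)Mv².
Conserving energy between top and bottom: (4/5)Mv² = (4/5)Mv₀² + Mgh, hence v² = v₀² + 2gh/(1+k).
v = √(3.56² + 2×10×3.58/1.6) = √57.42 ≈ 7.58 m/s.

v ≈ 7.58 m/s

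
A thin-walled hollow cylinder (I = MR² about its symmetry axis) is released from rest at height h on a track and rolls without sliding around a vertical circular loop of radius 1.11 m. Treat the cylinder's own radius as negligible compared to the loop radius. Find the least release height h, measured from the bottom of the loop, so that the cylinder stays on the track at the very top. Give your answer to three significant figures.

With I = MR², the ratio k = I/(MR²) is 1.
At the top of the loop, the minimum-contact condition is Mg = Mv_top²/r, so v_top² = gr.
With ω = v/R, the kinetic energy at speed v is ½(1+k)Mv² = Mv².
Energy conservation from release (height h) to the top (height 2r): Mgh = Mg(2r) + M·gr.
Thus h_min = 2r + (1+k)r/2 = r(2 + 2/2) = 1.11 × 3 ≈ 3.33 m.

h_min ≈ 3.33 m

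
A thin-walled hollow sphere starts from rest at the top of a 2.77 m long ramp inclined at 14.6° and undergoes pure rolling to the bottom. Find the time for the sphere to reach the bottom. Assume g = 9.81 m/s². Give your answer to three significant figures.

t ≈ 1.93 s

For this body I = (2/3)MR², i.e. k = I/(MR²) = 2/3.
Newton's second law down the slope: Mg sinθ − f = Ma. The torque equation fR = Iα (with α = a/R) gives f = kMa.
Hence a = g sinθ/(1+k) = 9.81×sin14.6°/1.667 = 1.484 m/s².
With constant a from rest, t = √(2L/a) = √(2·2.77/1.484) ≈ 1.93 s.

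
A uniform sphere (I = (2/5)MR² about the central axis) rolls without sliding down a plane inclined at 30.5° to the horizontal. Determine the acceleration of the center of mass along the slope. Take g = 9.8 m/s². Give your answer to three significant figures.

a ≈ 3.55 m/s²

The moment of inertia is (2/5)MR², giving k ≡ I/(MR²) = 0.4.
Newton's second law down the slope: Mg sinθ − f = Ma. The torque equation fR = Iα (with α = a/R) gives f = kMa.
Eliminating f: Mg sinθ = (1+k)Ma, so a = g sinθ/(1+k) = 9.8 × sin30.5° / 1.4 ≈ 3.55 m/s².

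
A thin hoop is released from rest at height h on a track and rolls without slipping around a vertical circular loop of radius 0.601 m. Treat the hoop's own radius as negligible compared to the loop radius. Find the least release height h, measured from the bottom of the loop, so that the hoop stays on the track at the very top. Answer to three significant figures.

h_min ≈ 1.80 m

For this body I = MR², i.e. k = I/(MR²) = 1.
At the top of the loop, the minimum-contact condition is Mg = Mv_top²/r, so v_top² = gr.
With ω = v/R, the kinetic energy at speed v is ½(1+k)Mv² = Mv².
Energy conservation from release (height h) to the top (height 2r): Mgh = Mg(2r) + M·gr.
Thus h_min = 2r + (1+k)r/2 = r(2 + 2/2) = 0.601 × 3 ≈ 1.80 m.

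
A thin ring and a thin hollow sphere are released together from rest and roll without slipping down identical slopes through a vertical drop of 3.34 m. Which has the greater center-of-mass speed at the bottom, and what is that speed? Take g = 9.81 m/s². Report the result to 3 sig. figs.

the thin hollow sphere, at v ≈ 6.27 m/s

For rolling without slipping, Mgh = ½(1+k)Mv² where k = I/(MR²), so v = √(2gh/(1+k)).
Thin ring: k = 1, giving v = √(2×9.81×3.34/2) = 5.724 m/s.
Thin hollow sphere: k = 2/3, giving v = √(2×9.81×3.34/1.667) = 6.27 m/s.
The smaller k wins: the thin hollow sphere, at ≈ 6.27 m/s.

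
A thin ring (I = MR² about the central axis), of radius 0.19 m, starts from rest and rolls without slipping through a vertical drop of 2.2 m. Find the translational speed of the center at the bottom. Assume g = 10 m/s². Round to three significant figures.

v ≈ 4.69 m/s

Here I = MR², so the shape factor k = I/(MR²) = 1.
Rolling without slipping gives ω = v/R, so the total kinetic energy is ½Mv² + ½Iω² = ½(1+k)Mv² = Mv².
Setting Mgh = Mv² gives v = √(2gh/(1+k)) = √(2·10·2.2/2) ≈ 4.69 m/s.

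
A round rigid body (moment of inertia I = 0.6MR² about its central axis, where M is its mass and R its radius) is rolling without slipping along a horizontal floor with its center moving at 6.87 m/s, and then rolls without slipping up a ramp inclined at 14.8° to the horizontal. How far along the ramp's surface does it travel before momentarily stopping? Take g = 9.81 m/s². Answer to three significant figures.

d ≈ 15.1 m

Here I = 0.6MR², so the shape factor k = I/(MR²) = 0.6.
Pure rolling means v = ωR; then KE = ½Mv² + ½I(v/R)² = ½(1+k)Mv² = (4/5)Mv².
Setting this equal to Mgh gives the vertical rise h = (1+k)v₀²/(2g) = 1.6×6.87²/(2×9.81) = 3.849 m.
Along the incline, d = h/sinθ = 3.849/sin14.8° ≈ 15.1 m.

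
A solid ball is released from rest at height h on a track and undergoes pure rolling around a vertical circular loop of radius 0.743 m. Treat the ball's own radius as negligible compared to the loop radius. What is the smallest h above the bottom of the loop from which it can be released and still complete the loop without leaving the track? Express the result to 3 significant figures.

For this body I = (2/5)MR², i.e. k = I/(MR²) = 0.4.
At the top of the loop, the minimum-contact condition is Mg = Mv_top²/r, so v_top² = gr.
With ω = v/R, the kinetic energy at speed v is ½(1+k)Mv² = (7/10)Mv².
Energy conservation from release (height h) to the top (height 2r): Mgh = Mg(2r) + (7/10)M·gr.
Thus h_min = 2r + (1+k)r/2 = r(2 + 1.4/2) = 0.743 × 2.7 ≈ 2.01 m.

h_min ≈ 2.01 m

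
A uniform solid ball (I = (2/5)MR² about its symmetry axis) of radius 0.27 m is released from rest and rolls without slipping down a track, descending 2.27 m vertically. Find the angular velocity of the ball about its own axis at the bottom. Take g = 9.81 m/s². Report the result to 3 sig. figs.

ω ≈ 20.9 rad/s

Here I = (2/5)MR², so the shape factor k = I/(MR²) = 0.4.
The rolling condition ω = v/R makes the rotational term ½I(v/R)² = ½kMv², so KE_total = ½(1+k)Mv² = (7/10)Mv².
Energy conservation Mgh = ½(1+k)Mv² gives v = √(2gh/(1+k)) = √(2 × 9.81 × 2.27 / 1.4) = 5.64 m/s.
The angular speed follows from ω = v/R = 5.64/0.27 ≈ 20.9 rad/s.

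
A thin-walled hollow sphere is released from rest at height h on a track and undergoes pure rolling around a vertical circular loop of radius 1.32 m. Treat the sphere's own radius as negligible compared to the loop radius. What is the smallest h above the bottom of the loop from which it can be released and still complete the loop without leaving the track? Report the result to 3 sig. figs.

With I = (2/3)MR², the ratio k = I/(MR²) is 2/3.
At the top, contact is just lost when gravity alone supplies the centripetal force: Mg = Mv_top²/r, i.e. v_top² = gr.
With ω = v/R, the kinetic energy at speed v is ½(1+k)Mv² = (5/6)Mv².
Energy conservation from release (height h) to the top (height 2r): Mgh = Mg(2r) + (5/6)M·gr.
Thus h_min = 2r + (1+k)r/2 = r(2 + 1.667/2) = 1.32 × 2.833 ≈ 3.74 m.

h_min ≈ 3.74 m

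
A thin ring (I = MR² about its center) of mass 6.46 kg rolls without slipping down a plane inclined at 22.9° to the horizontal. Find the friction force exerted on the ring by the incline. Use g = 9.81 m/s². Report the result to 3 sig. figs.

f ≈ 12.3 N

With I = MR², the ratio k = I/(MR²) is 1.
Along the incline Mg sinθ − f = Ma, and torque about the center fR = Iα = kMR²(a/R) gives f = kMa.
Combining, a = g sinθ/(1+k) and f = kMa = kMg sinθ/(1+k).
f = 1 × 6.46 × 9.81 × sin22.9° / 2 ≈ 12.3 N.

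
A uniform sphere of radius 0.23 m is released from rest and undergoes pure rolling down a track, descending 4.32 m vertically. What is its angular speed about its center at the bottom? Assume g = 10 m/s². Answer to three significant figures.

ω ≈ 34.2 rad/s

For this body I = (2/5)MR², i.e. k = I/(MR²) = 0.4.
Rolling without slipping gives ω = v/R, so the total kinetic energy is ½Mv² + ½Iω² = ½(1+k)Mv² = (7/10)Mv².
Energy conservation Mgh = ½(1+k)Mv² gives v = √(2gh/(1+k)) = √(2 × 10 × 4.32 / 1.4) = 7.856 m/s.
Then ω = v/R = 7.856 / 0.23 ≈ 34.2 rad/s.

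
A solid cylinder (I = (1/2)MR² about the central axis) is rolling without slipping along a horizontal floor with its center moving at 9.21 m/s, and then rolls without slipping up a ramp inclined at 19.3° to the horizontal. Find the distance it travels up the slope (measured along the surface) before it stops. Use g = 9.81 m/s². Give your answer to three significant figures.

d ≈ 19.6 m

For this body I = (1/2)MR², i.e. k = I/(MR²) = 0.5.
Pure rolling means v = ωR; then KE = ½Mv² + ½I(v/R)² = ½(1+k)Mv² = (3/4)Mv².
Setting this equal to Mgh gives the vertical rise h = (1+k)v₀²/(2g) = 1.5×9.21²/(2×9.81) = 6.485 m.
The distance along the slope is d = h/sinθ = 6.485/sin19.3° ≈ 19.6 m.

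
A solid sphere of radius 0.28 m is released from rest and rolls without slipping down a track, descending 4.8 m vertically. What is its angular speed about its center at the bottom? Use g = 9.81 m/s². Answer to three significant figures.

ω ≈ 29.3 rad/s

The moment of inertia is (2/5)MR², giving k ≡ I/(MR²) = 0.4.
Since it rolls without slipping, ω = v/R and KE = ½Mv² + ½Iω² = ½(1+k)Mv² = (7/10)Mv².
Energy conservation Mgh = ½(1+k)Mv² gives v = √(2gh/(1+k)) = √(2 × 9.81 × 4.8 / 1.4) = 8.202 m/s.
The angular speed follows from ω = v/R = 8.202/0.28 ≈ 29.3 rad/s.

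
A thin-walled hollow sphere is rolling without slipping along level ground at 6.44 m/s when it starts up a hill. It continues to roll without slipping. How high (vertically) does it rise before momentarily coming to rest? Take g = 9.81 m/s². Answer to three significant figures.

h ≈ 3.52 m

With I = (2/3)MR², the ratio k = I/(MR²) is 2/3.
The rolling condition ω = v/R makes the rotational term ½I(v/R)² = ½kMv², so KE_total = ½(1+k)Mv² = (5/6)Mv².
All of this converts to potential energy at the highest point: (5/6)Mv₀² = Mgh.
Thus h = (1+k)v₀²/(2g) = 1.667 × 6.44² / (2 × 9.81) ≈ 3.52 m.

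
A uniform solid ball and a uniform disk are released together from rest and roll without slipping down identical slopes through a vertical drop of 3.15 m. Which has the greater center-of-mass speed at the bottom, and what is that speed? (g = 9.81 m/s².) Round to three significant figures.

the uniform solid ball, at v ≈ 6.64 m/s

For rolling without slipping, Mgh = ½(1+k)Mv² where k = I/(MR²), so v = √(2gh/(1+k)).
Uniform solid ball: k = 0.4, giving v = √(2×9.81×3.15/1.4) = 6.644 m/s.
Uniform disk: k = 0.5, giving v = √(2×9.81×3.15/1.5) = 6.419 m/s.
The smaller k wins: the uniform solid ball, at ≈ 6.64 m/s.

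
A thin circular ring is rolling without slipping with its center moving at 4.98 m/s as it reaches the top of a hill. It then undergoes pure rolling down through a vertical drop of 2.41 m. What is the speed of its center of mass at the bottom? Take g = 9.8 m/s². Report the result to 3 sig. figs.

With I = MR², the ratio k = I/(MR²) is 1.
Since it rolls without slipping, ω = v/R and KE = ½Mv² + ½Iω² = ½(1+k)Mv² = Mv².
Conserving energy between top and bottom: Mv² = Mv₀² + Mgh, hence v² = v₀² + 2gh/(1+k).
v = √(4.98² + 2×9.8×2.41/2) = √48.42 ≈ 6.96 m/s.

v ≈ 6.96 m/s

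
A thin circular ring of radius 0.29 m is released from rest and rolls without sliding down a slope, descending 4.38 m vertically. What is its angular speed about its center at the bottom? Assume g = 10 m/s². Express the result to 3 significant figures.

With I = MR², the ratio k = I/(MR²) is 1.
The rolling condition ω = v/R makes the rotational term ½I(v/R)² = ½kMv², so KE_total = ½(1+k)Mv² = Mv².
Energy conservation Mgh = ½(1+k)Mv² gives v = √(2gh/(1+k)) = √(2 × 10 × 4.38 / 2) = 6.618 m/s.
The angular speed follows from ω = v/R = 6.618/0.29 ≈ 22.8 rad/s.

ω ≈ 22.8 rad/s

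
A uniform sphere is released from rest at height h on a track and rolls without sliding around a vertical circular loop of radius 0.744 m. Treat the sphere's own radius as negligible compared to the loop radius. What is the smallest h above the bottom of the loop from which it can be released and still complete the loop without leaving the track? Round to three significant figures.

h_min ≈ 2.01 m

Here I = (2/5)MR², so the shape factor k = I/(MR²) = 0.4.
At the top, contact is just lost when gravity alone supplies the centripetal force: Mg = Mv_top²/r, i.e. v_top² = gr.
With ω = v/R, the kinetic energy at speed v is ½(1+k)Mv² = (7/10)Mv².
Energy conservation from release (height h) to the top (height 2r): Mgh = Mg(2r) + (7/10)M·gr.
Thus h_min = 2r + (1+k)r/2 = r(2 + 1.4/2) = 0.744 × 2.7 ≈ 2.01 m.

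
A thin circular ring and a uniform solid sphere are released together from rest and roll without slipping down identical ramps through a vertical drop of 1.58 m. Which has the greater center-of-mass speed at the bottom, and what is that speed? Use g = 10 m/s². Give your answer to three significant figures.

the uniform solid sphere, at v ≈ 4.75 m/s

For rolling without slipping, Mgh = ½(1+k)Mv² where k = I/(MR²), so v = √(2gh/(1+k)).
Thin circular ring: k = 1, giving v = √(2×10×1.58/2) = 3.975 m/s.
Uniform solid sphere: k = 0.4, giving v = √(2×10×1.58/1.4) = 4.751 m/s.
The smaller k wins: the uniform solid sphere, at ≈ 4.75 m/s.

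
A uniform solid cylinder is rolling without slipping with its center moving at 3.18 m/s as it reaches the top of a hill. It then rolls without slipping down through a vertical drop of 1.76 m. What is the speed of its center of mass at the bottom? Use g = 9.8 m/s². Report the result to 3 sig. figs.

v ≈ 5.75 m/s

For this body I = (1/2)MR², i.e. k = I/(MR²) = 0.5.
Since it rolls without slipping, ω = v/R and KE = ½Mv² + ½Iω² = ½(1+k)Mv² = (3/4)Mv².
Energy conservation: (3/4)Mv₀² + Mgh = (3/4)Mv², so v² = v₀² + 2gh/(1+k).
v = √(3.18² + 2×9.8×1.76/1.5) = √33.11 ≈ 5.75 m/s.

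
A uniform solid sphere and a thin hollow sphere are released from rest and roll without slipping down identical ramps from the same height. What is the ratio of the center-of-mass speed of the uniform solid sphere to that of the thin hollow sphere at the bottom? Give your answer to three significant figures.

Each satisfies Mgh = ½(1+k)Mv² with k = I/(MR²), so v ∝ 1/√(1+k).
For the uniform solid sphere k = 0.4; for the thin hollow sphere k = 2/3.
v₁/v₂ = √((1+k₂)/(1+k₁)) = √(1.667/1.4) ≈ 1.09.

v_ratio ≈ 1.09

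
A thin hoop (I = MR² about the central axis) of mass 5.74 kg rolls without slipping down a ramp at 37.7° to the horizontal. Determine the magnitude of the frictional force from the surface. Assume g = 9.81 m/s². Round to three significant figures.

f ≈ 17.2 N

With I = MR², the ratio k = I/(MR²) is 1.
Translational: Mg sinθ − f = Ma. Rotational about the CM: fR = Iα = kMRa, so f = kMa.
Combining, a = g sinθ/(1+k) and f = kMa = kMg sinθ/(1+k).
f = 1 × 5.74 × 9.81 × sin37.7° / 2 ≈ 17.2 N.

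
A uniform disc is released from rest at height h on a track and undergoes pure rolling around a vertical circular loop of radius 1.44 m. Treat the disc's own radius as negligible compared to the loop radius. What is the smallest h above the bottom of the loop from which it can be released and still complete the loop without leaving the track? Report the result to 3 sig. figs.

h_min ≈ 3.96 m

The moment of inertia is (1/2)MR², giving k ≡ I/(MR²) = 0.5.
At the top, contact is just lost when gravity alone supplies the centripetal force: Mg = Mv_top²/r, i.e. v_top² = gr.
With ω = v/R, the kinetic energy at speed v is ½(1+k)Mv² = (3/4)Mv².
Energy conservation from release (height h) to the top (height 2r): Mgh = Mg(2r) + (3/4)M·gr.
Thus h_min = 2r + (1+k)r/2 = r(2 + 1.5/2) = 1.44 × 2.75 ≈ 3.96 m.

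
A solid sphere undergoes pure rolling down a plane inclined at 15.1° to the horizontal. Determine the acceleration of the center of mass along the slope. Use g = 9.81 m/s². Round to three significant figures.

a ≈ 1.83 m/s²

With I = (2/5)MR², the ratio k = I/(MR²) is 0.4.
Translational: Mg sinθ − f = Ma. Rotational about the CM: fR = Iα = kMRa, so f = kMa.
Eliminating f: Mg sinθ = (1+k)Ma, so a = g sinθ/(1+k) = 9.81 × sin15.1° / 1.4 ≈ 1.83 m/s².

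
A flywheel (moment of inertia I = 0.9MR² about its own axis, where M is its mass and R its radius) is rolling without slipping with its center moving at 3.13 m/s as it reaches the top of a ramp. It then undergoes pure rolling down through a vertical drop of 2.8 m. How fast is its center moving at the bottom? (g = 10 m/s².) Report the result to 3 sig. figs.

With I = 0.9MR², the ratio k = I/(MR²) is 0.9.
Pure rolling means v = ωR; then KE = ½Mv² + ½I(v/R)² = ½(1+k)Mv² = (19/20)Mv².
Conserving energy between top and bottom: (19/20)Mv² = (19/20)Mv₀² + Mgh, hence v² = v₀² + 2gh/(1+k).
v = √(3.13² + 2×10×2.8/1.9) = √39.27 ≈ 6.27 m/s.

v ≈ 6.27 m/s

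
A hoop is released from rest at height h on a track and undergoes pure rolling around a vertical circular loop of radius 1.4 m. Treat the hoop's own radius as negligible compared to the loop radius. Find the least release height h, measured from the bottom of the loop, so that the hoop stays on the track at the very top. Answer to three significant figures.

The moment of inertia is MR², giving k ≡ I/(MR²) = 1.
At the top of the loop, the minimum-contact condition is Mg = Mv_top²/r, so v_top² = gr.
With ω = v/R, the kinetic energy at speed v is ½(1+k)Mv² = Mv².
Energy conservation from release (height h) to the top (height 2r): Mgh = Mg(2r) + M·gr.
Thus h_min = 2r + (1+k)r/2 = r(2 + 2/2) = 1.4 × 3 ≈ 4.20 m.

h_min ≈ 4.20 m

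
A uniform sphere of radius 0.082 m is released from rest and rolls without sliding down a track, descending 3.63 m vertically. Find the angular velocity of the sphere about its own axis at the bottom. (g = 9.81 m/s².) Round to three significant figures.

The moment of inertia is (2/5)MR², giving k ≡ I/(MR²) = 0.4.
Pure rolling means v = ωR; then KE = ½Mv² + ½I(v/R)² = ½(1+k)Mv² = (7/10)Mv².
Energy conservation Mgh = ½(1+k)Mv² gives v = √(2gh/(1+k)) = √(2 × 9.81 × 3.63 / 1.4) = 7.132 m/s.
Then ω = v/R = 7.132 / 0.082 ≈ 87.0 rad/s.

ω ≈ 87.0 rad/s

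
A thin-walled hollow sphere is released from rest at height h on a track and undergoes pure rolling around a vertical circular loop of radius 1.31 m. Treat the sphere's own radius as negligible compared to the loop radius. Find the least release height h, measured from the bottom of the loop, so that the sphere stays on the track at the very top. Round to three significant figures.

h_min ≈ 3.71 m

With I = (2/3)MR², the ratio k = I/(MR²) is 2/3.
At the top of the loop, the minimum-contact condition is Mg = Mv_top²/r, so v_top² = gr.
With ω = v/R, the kinetic energy at speed v is ½(1+k)Mv² = (5/6)Mv².
Energy conservation from release (height h) to the top (height 2r): Mgh = Mg(2r) + (5/6)M·gr.
Thus h_min = 2r + (1+k)r/2 = r(2 + 1.667/2) = 1.31 × 2.833 ≈ 3.71 m.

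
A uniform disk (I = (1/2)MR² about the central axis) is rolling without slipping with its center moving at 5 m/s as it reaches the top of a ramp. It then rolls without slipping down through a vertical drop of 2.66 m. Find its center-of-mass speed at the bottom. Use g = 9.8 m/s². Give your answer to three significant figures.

With I = (1/2)MR², the ratio k = I/(MR²) is 0.5.
Since it rolls without slipping, ω = v/R and KE = ½Mv² + ½Iω² = ½(1+k)Mv² = (3/4)Mv².
Conserving energy between top and bottom: (3/4)Mv² = (3/4)Mv₀² + Mgh, hence v² = v₀² + 2gh/(1+k).
v = √(5² + 2×9.8×2.66/1.5) = √59.76 ≈ 7.73 m/s.

v ≈ 7.73 m/s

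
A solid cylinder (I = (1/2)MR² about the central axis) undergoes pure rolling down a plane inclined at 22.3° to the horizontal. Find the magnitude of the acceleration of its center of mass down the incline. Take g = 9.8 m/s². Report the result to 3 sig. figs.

With I = (1/2)MR², the ratio k = I/(MR²) is 0.5.
Along the incline Mg sinθ − f = Ma, and torque about the center fR = Iα = kMR²(a/R) gives f = kMa.
Eliminating f: Mg sinθ = (1+k)Ma, so a = g sinθ/(1+k) = 9.8 × sin22.3° / 1.5 ≈ 2.48 m/s².

a ≈ 2.48 m/s²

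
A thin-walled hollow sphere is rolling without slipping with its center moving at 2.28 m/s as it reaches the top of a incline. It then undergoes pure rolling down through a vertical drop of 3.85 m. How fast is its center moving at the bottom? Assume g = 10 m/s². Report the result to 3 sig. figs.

v ≈ 7.17 m/s

With I = (2/3)MR², the ratio k = I/(MR²) is 2/3.
Rolling without slipping gives ω = v/R, so the total kinetic energy is ½Mv² + ½Iω² = ½(1+k)Mv² = (5/6)Mv².
Energy conservation: (5/6)Mv₀² + Mgh = (5/6)Mv², so v² = v₀² + 2gh/(1+k).
v = √(2.28² + 2×10×3.85/1.667) = √51.4 ≈ 7.17 m/s.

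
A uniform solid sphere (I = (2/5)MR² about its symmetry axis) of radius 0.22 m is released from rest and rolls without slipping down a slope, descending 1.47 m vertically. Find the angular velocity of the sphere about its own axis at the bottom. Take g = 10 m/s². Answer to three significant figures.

ω ≈ 20.8 rad/s

With I = (2/5)MR², the ratio k = I/(MR²) is 0.4.
The rolling condition ω = v/R makes the rotational term ½I(v/R)² = ½kMv², so KE_total = ½(1+k)Mv² = (7/10)Mv².
Energy conservation Mgh = ½(1+k)Mv² gives v = √(2gh/(1+k)) = √(2 × 10 × 1.47 / 1.4) = 4.583 m/s.
The angular speed follows from ω = v/R = 4.583/0.22 ≈ 20.8 rad/s.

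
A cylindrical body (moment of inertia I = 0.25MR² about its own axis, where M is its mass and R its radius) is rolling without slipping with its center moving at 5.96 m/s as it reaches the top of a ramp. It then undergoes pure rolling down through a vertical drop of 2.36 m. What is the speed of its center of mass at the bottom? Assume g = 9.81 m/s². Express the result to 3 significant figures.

v ≈ 8.52 m/s

Here I = 0.25MR², so the shape factor k = I/(MR²) = 0.25.
Since it rolls without slipping, ω = v/R and KE = ½Mv² + ½Iω² = ½(1+k)Mv² = (5/8)Mv².
Energy conservation: (5/8)Mv₀² + Mgh = (5/8)Mv², so v² = v₀² + 2gh/(1+k).
v = √(5.96² + 2×9.81×2.36/1.25) = √72.56 ≈ 8.52 m/s.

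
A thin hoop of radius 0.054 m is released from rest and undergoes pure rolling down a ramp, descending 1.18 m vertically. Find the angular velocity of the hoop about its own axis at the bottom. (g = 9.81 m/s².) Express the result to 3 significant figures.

ω ≈ 63.0 rad/s

For this body I = MR², i.e. k = I/(MR²) = 1.
Rolling without slipping gives ω = v/R, so the total kinetic energy is ½Mv² + ½Iω² = ½(1+k)Mv² = Mv².
Energy conservation Mgh = ½(1+k)Mv² gives v = √(2gh/(1+k)) = √(2 × 9.81 × 1.18 / 2) = 3.402 m/s.
Then ω = v/R = 3.402 / 0.054 ≈ 63.0 rad/s.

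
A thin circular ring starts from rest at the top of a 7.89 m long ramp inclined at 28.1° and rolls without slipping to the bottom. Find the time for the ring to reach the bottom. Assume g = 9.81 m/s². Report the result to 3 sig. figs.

Here I = MR², so the shape factor k = I/(MR²) = 1.
Along the incline Mg sinθ − f = Ma, and torque about the center fR = Iα = kMR²(a/R) gives f = kMa.
Hence a = g sinθ/(1+k) = 9.81×sin28.1°/2 = 2.31 m/s².
With constant a from rest, t = √(2L/a) = √(2·7.89/2.31) ≈ 2.61 s.

t ≈ 2.61 s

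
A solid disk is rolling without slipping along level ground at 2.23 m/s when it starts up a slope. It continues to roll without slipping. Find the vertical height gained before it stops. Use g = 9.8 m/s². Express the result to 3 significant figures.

h ≈ 0.381 m

For this body I = (1/2)MR², i.e. k = I/(MR²) = 0.5.
Pure rolling means v = ωR; then KE = ½Mv² + ½I(v/R)² = ½(1+k)Mv² = (3/4)Mv².
All of this converts to potential energy at the highest point: (3/4)Mv₀² = Mgh.
Thus h = (1+k)v₀²/(2g) = 1.5 × 2.23² / (2 × 9.8) ≈ 0.381 m.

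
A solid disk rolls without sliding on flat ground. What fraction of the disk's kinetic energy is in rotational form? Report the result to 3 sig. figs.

For this body I = (1/2)MR², i.e. k = I/(MR²) = 0.5.
Since ω = v/R, the translational part is ½Mv² and the rotational part is ½I(v/R)² = ½kMv²; the total is ½(1+k)Mv².
The rotational fraction is therefore k/(1+k) = 0.5/1.5 ≈ 0.333.

fraction ≈ 0.333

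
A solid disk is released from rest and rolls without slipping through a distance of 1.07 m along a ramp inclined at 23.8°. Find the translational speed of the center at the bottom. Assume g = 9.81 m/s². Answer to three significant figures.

For this body I = (1/2)MR², i.e. k = I/(MR²) = 0.5.
Pure rolling means v = ωR; then KE = ½Mv² + ½I(v/R)² = ½(1+k)Mv² = (3/4)Mv².
The vertical drop is h = L sinθ = 1.07 × sin23.8° = 0.4318 m.
Energy conservation: Mgh = (3/4)Mv², so v = √(2gh/(1+k)) = √(2 × 9.81 × 0.4318 / 1.5) ≈ 2.38 m/s.

v ≈ 2.38 m/s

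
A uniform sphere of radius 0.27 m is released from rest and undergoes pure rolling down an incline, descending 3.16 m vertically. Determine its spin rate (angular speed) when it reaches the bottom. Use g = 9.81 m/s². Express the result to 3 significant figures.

ω ≈ 24.6 rad/s

The moment of inertia is (2/5)MR², giving k ≡ I/(MR²) = 0.4.
Since it rolls without slipping, ω = v/R and KE = ½Mv² + ½Iω² = ½(1+k)Mv² = (7/10)Mv².
Energy conservation Mgh = ½(1+k)Mv² gives v = √(2gh/(1+k)) = √(2 × 9.81 × 3.16 / 1.4) = 6.655 m/s.
The angular speed follows from ω = v/R = 6.655/0.27 ≈ 24.6 rad/s.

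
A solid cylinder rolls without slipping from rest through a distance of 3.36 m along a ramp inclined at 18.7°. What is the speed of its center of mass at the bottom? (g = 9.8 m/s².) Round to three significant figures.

The moment of inertia is (1/2)MR², giving k ≡ I/(MR²) = 0.5.
The rolling condition ω = v/R makes the rotational term ½I(v/R)² = ½kMv², so KE_total = ½(1+k)Mv² = (3/4)Mv².
The vertical drop is h = L sinθ = 3.36 × sin18.7° = 1.077 m.
Setting Mgh = (3/4)Mv² gives v = √(2gh/(1+k)) = √(2·9.8·1.077/1.5) ≈ 3.75 m/s.

v ≈ 3.75 m/s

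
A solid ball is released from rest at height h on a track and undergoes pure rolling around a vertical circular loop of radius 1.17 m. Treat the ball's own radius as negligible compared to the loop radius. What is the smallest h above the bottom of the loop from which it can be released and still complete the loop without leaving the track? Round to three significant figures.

h_min ≈ 3.16 m

With I = (2/5)MR², the ratio k = I/(MR²) is 0.4.
At the top of the loop, the minimum-contact condition is Mg = Mv_top²/r, so v_top² = gr.
With ω = v/R, the kinetic energy at speed v is ½(1+k)Mv² = (7/10)Mv².
Energy conservation from release (height h) to the top (height 2r): Mgh = Mg(2r) + (7/10)M·gr.
Thus h_min = 2r + (1+k)r/2 = r(2 + 1.4/2) = 1.17 × 2.7 ≈ 3.16 m.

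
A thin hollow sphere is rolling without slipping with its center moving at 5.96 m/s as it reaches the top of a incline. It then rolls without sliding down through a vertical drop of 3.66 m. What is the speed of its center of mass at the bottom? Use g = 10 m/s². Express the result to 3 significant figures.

v ≈ 8.91 m/s

The moment of inertia is (2/3)MR², giving k ≡ I/(MR²) = 2/3.
The rolling condition ω = v/R makes the rotational term ½I(v/R)² = ½kMv², so KE_total = ½(1+k)Mv² = (5/6)Mv².
Energy conservation: (5/6)Mv₀² + Mgh = (5/6)Mv², so v² = v₀² + 2gh/(1+k).
v = √(5.96² + 2×10×3.66/1.667) = √79.44 ≈ 8.91 m/s.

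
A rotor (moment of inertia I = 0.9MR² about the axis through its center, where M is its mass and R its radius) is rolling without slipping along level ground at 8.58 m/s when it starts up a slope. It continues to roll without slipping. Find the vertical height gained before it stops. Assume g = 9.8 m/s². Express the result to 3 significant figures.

h ≈ 7.14 m

With I = 0.9MR², the ratio k = I/(MR²) is 0.9.
Since it rolls without slipping, ω = v/R and KE = ½Mv² + ½Iω² = ½(1+k)Mv² = (19/20)Mv².
All of this converts to potential energy at the highest point: (19/20)Mv₀² = Mgh.
Thus h = (1+k)v₀²/(2g) = 1.9 × 8.58² / (2 × 9.8) ≈ 7.14 m.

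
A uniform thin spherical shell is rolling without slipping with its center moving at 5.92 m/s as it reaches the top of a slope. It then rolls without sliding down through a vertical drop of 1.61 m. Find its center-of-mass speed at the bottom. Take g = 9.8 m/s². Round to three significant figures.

With I = (2/3)MR², the ratio k = I/(MR²) is 2/3.
Since it rolls without slipping, ω = v/R and KE = ½Mv² + ½Iω² = ½(1+k)Mv² = (5/6)Mv².
Conserving energy between top and bottom: (5/6)Mv² = (5/6)Mv₀² + Mgh, hence v² = v₀² + 2gh/(1+k).
v = √(5.92² + 2×9.8×1.61/1.667) = √53.98 ≈ 7.35 m/s.

v ≈ 7.35 m/s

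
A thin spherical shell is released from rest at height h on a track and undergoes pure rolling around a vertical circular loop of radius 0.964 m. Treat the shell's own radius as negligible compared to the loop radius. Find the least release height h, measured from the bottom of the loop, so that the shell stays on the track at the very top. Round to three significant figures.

For this body I = (2/3)MR², i.e. k = I/(MR²) = 2/3.
At the top, contact is just lost when gravity alone supplies the centripetal force: Mg = Mv_top²/r, i.e. v_top² = gr.
With ω = v/R, the kinetic energy at speed v is ½(1+k)Mv² = (5/6)Mv².
Energy conservation from release (height h) to the top (height 2r): Mgh = Mg(2r) + (5/6)M·gr.
Thus h_min = 2r + (1+k)r/2 = r(2 + 1.667/2) = 0.964 × 2.833 ≈ 2.73 m.

h_min ≈ 2.73 m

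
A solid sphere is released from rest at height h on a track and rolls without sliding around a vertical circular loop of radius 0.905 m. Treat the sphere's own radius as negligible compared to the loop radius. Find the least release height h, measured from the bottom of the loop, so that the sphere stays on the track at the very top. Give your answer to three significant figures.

h_min ≈ 2.44 m

For this body I = (2/5)MR², i.e. k = I/(MR²) = 0.4.
At the top, contact is just lost when gravity alone supplies the centripetal force: Mg = Mv_top²/r, i.e. v_top² = gr.
With ω = v/R, the kinetic energy at speed v is ½(1+k)Mv² = (7/10)Mv².
Energy conservation from release (height h) to the top (height 2r): Mgh = Mg(2r) + (7/10)M·gr.
Thus h_min = 2r + (1+k)r/2 = r(2 + 1.4/2) = 0.905 × 2.7 ≈ 2.44 m.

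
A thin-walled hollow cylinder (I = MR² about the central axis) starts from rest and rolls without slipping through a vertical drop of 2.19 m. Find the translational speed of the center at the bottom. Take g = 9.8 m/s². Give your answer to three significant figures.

With I = MR², the ratio k = I/(MR²) is 1.
The rolling condition ω = v/R makes the rotational term ½I(v/R)² = ½kMv², so KE_total = ½(1+k)Mv² = Mv².
Setting Mgh = Mv² gives v = √(2gh/(1+k)) = √(2·9.8·2.19/2) ≈ 4.63 m/s.

v ≈ 4.63 m/s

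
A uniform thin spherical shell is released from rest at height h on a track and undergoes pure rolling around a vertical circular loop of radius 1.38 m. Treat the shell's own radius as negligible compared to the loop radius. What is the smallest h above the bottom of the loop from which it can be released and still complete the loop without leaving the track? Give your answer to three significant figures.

The moment of inertia is (2/3)MR², giving k ≡ I/(MR²) = 2/3.
At the top, contact is just lost when gravity alone supplies the centripetal force: Mg = Mv_top²/r, i.e. v_top² = gr.
With ω = v/R, the kinetic energy at speed v is ½(1+k)Mv² = (5/6)Mv².
Energy conservation from release (height h) to the top (height 2r): Mgh = Mg(2r) + (5/6)M·gr.
Thus h_min = 2r + (1+k)r/2 = r(2 + 1.667/2) = 1.38 × 2.833 ≈ 3.91 m.

h_min ≈ 3.91 m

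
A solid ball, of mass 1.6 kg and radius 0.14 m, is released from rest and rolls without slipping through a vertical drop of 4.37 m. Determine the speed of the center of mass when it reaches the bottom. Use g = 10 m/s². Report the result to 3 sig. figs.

v ≈ 7.90 m/s

With I = (2/5)MR², the ratio k = I/(MR²) is 0.4.
Pure rolling means v = ωR; then KE = ½Mv² + ½I(v/R)² = ½(1+k)Mv² = (7/10)Mv².
Energy conservation: Mgh = (7/10)Mv², so v = √(2gh/(1+k)) = √(2 × 10 × 4.37 / 1.4) ≈ 7.90 m/s.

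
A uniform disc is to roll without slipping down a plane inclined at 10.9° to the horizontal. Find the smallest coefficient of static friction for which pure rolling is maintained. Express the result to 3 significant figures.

With I = (1/2)MR², the ratio k = I/(MR²) is 0.5.
Newton's second law down the slope: Mg sinθ − f = Ma. The torque equation fR = Iα (with α = a/R) gives f = kMa.
These give a = g sinθ/(1+k) and the required friction f = kMg sinθ/(1+k).
The normal force is N = Mg cosθ, so μ_min = f/N = k tanθ/(1+k).
μ_min = 0.5 × tan10.9° / 1.5 ≈ 0.0642.

μ_min ≈ 0.0642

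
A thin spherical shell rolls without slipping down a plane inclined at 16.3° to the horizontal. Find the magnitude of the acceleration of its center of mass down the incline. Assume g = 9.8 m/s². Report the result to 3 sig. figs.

a ≈ 1.65 m/s²

Here I = (2/3)MR², so the shape factor k = I/(MR²) = 2/3.
Translational: Mg sinθ − f = Ma. Rotational about the CM: fR = Iα = kMRa, so f = kMa.
Eliminating f: Mg sinθ = (1+k)Ma, so a = g sinθ/(1+k) = 9.8 × sin16.3° / 1.667 ≈ 1.65 m/s².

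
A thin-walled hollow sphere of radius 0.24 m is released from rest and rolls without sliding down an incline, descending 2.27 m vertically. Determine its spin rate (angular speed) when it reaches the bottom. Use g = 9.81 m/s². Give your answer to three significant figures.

ω ≈ 21.5 rad/s

The moment of inertia is (2/3)MR², giving k ≡ I/(MR²) = 2/3.
The rolling condition ω = v/R makes the rotational term ½I(v/R)² = ½kMv², so KE_total = ½(1+k)Mv² = (5/6)Mv².
Energy conservation Mgh = ½(1+k)Mv² gives v = √(2gh/(1+k)) = √(2 × 9.81 × 2.27 / 1.667) = 5.169 m/s.
Then ω = v/R = 5.169 / 0.24 ≈ 21.5 rad/s.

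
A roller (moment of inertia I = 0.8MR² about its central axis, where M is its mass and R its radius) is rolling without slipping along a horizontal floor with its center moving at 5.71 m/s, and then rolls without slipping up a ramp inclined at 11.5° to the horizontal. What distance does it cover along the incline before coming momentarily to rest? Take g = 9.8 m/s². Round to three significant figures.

d ≈ 15.0 m

The moment of inertia is 0.8MR², giving k ≡ I/(MR²) = 0.8.
Rolling without slipping gives ω = v/R, so the total kinetic energy is ½Mv² + ½Iω² = ½(1+k)Mv² = (9/10)Mv².
Setting this equal to Mgh gives the vertical rise h = (1+k)v₀²/(2g) = 1.8×5.71²/(2×9.8) = 2.994 m.
The distance along the slope is d = h/sinθ = 2.994/sin11.5° ≈ 15.0 m.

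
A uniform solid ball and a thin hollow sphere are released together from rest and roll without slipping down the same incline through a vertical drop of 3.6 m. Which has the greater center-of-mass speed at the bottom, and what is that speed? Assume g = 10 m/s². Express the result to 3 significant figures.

the uniform solid ball, at v ≈ 7.17 m/s

For rolling without slipping, Mgh = ½(1+k)Mv² where k = I/(MR²), so v = √(2gh/(1+k)).
Uniform solid ball: k = 0.4, giving v = √(2×10×3.6/1.4) = 7.171 m/s.
Thin hollow sphere: k = 2/3, giving v = √(2×10×3.6/1.667) = 6.573 m/s.
The smaller k wins: the uniform solid ball, at ≈ 7.17 m/s.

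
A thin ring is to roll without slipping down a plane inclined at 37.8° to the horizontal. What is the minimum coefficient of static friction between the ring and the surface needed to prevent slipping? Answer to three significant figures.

The moment of inertia is MR², giving k ≡ I/(MR²) = 1.
Along the incline Mg sinθ − f = Ma, and torque about the center fR = Iα = kMR²(a/R) gives f = kMa.
These give a = g sinθ/(1+k) and the required friction f = kMg sinθ/(1+k).
With N = Mg cosθ, the no-slip condition f ≤ μN gives μ_min = f/N = k tanθ/(1+k).
μ_min = 1 × tan37.8° / 2 ≈ 0.388.

μ_min ≈ 0.388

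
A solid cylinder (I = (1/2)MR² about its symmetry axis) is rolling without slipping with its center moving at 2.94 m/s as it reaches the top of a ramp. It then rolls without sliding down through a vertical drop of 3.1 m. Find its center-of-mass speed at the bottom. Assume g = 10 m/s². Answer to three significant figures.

v ≈ 7.07 m/s

Here I = (1/2)MR², so the shape factor k = I/(MR²) = 0.5.
The rolling condition ω = v/R makes the rotational term ½I(v/R)² = ½kMv², so KE_total = ½(1+k)Mv² = (3/4)Mv².
Energy conservation: (3/4)Mv₀² + Mgh = (3/4)Mv², so v² = v₀² + 2gh/(1+k).
v = √(2.94² + 2×10×3.1/1.5) = √49.98 ≈ 7.07 m/s.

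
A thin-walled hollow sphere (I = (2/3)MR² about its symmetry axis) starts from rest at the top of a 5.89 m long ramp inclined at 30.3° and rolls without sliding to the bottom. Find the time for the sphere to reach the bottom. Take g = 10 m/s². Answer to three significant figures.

Here I = (2/3)MR², so the shape factor k = I/(MR²) = 2/3.
Newton's second law down the slope: Mg sinθ − f = Ma. The torque equation fR = Iα (with α = a/R) gives f = kMa.
Hence a = g sinθ/(1+k) = 10×sin30.3°/1.667 = 3.027 m/s².
Starting from rest, L = ½at², so t = √(2L/a) = √(2×5.89/3.027) ≈ 1.97 s.

t ≈ 1.97 s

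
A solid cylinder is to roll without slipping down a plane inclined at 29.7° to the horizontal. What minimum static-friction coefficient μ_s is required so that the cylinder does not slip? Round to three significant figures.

The moment of inertia is (1/2)MR², giving k ≡ I/(MR²) = 0.5.
Along the incline Mg sinθ − f = Ma, and torque about the center fR = Iα = kMR²(a/R) gives f = kMa.
These give a = g sinθ/(1+k) and the required friction f = kMg sinθ/(1+k).
The normal force is N = Mg cosθ, so μ_min = f/N = k tanθ/(1+k).
μ_min = 0.5 × tan29.7° / 1.5 ≈ 0.190.

μ_min ≈ 0.190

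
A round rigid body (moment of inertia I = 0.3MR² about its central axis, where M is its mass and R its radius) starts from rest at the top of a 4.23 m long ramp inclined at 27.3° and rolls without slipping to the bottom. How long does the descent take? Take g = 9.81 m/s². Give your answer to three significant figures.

t ≈ 1.56 s

The moment of inertia is 0.3MR², giving k ≡ I/(MR²) = 0.3.
Along the incline Mg sinθ − f = Ma, and torque about the center fR = Iα = kMR²(a/R) gives f = kMa.
Hence a = g sinθ/(1+k) = 9.81×sin27.3°/1.3 = 3.461 m/s².
With constant a from rest, t = √(2L/a) = √(2·4.23/3.461) ≈ 1.56 s.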